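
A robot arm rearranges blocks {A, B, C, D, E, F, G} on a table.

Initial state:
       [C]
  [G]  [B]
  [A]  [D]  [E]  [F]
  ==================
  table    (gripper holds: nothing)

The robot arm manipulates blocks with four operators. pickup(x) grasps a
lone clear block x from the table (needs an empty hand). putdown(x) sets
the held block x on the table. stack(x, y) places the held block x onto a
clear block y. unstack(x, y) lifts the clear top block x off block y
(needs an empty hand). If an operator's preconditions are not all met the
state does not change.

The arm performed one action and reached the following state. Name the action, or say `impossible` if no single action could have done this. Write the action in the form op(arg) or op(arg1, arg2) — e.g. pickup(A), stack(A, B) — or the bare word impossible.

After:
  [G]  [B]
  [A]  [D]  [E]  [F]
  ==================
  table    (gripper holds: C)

unstack(C, B)

target: towers=[A/G; D/B; E; F] holding=C
         pickup(F) → towers=[A/G; D/B/C; E] holding=F
     unstack(G, A) → towers=[A; D/B/C; E; F] holding=G
         pickup(E) → towers=[A/G; D/B/C; F] holding=E
     unstack(C, B) → towers=[A/G; D/B; E; F] holding=C  ← match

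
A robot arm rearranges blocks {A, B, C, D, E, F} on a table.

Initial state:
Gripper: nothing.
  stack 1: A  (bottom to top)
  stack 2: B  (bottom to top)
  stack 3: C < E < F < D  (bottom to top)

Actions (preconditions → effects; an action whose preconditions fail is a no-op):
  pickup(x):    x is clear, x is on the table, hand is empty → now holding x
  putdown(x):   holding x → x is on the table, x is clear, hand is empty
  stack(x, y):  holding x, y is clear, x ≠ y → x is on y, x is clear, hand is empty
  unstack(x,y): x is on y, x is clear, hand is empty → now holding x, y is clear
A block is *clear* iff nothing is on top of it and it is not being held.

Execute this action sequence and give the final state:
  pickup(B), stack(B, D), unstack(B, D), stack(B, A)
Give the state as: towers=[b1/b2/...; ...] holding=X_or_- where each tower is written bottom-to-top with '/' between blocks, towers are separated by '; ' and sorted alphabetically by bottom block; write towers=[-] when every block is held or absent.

towers=[A/B; C/E/F/D] holding=-

step 1 (pickup(B)): towers=[A; C/E/F/D] holding=B
step 2 (stack(B, D)): towers=[A; C/E/F/D/B] holding=-
step 3 (unstack(B, D)): towers=[A; C/E/F/D] holding=B
step 4 (stack(B, A)): towers=[A/B; C/E/F/D] holding=-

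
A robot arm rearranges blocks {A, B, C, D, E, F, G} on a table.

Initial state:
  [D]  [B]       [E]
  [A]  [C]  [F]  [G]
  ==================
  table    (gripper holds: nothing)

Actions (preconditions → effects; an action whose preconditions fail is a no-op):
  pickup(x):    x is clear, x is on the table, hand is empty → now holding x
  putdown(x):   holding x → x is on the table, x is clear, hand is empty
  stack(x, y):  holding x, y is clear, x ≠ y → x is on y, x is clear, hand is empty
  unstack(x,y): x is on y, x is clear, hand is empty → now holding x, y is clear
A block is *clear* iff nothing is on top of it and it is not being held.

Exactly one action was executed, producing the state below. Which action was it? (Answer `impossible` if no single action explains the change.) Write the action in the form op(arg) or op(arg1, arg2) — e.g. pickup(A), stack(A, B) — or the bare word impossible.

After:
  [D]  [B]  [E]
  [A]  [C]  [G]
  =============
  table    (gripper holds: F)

target: towers=[A/D; C/B; G/E] holding=F
     unstack(B, C) → towers=[A/D; C; F; G/E] holding=B
         pickup(F) → towers=[A/D; C/B; G/E] holding=F  ← match
     unstack(D, A) → towers=[A; C/B; F; G/E] holding=D
     unstack(E, G) → towers=[A/D; C/B; F; G] holding=E

pickup(F)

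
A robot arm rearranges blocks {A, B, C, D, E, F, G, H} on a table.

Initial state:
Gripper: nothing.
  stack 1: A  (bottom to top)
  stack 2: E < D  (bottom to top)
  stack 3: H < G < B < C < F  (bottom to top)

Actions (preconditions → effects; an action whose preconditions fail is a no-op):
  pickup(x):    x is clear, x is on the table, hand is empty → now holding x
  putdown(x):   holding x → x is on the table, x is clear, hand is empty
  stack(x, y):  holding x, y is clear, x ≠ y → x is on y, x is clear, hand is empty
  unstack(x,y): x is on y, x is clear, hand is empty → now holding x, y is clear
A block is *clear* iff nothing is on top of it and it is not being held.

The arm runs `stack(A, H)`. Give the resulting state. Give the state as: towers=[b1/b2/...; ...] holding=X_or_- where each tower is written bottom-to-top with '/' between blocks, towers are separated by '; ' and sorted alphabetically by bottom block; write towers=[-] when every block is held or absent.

towers=[A; E/D; H/G/B/C/F] holding=-

before: towers=[A; E/D; H/G/B/C/F] holding=-
pre[stack(A, H)]: holding(A) ✗, clear(H) ✗, A≠H ✓
holding(A), clear(H) unmet → stack(A, H) is a no-op
after:  towers=[A; E/D; H/G/B/C/F] holding=-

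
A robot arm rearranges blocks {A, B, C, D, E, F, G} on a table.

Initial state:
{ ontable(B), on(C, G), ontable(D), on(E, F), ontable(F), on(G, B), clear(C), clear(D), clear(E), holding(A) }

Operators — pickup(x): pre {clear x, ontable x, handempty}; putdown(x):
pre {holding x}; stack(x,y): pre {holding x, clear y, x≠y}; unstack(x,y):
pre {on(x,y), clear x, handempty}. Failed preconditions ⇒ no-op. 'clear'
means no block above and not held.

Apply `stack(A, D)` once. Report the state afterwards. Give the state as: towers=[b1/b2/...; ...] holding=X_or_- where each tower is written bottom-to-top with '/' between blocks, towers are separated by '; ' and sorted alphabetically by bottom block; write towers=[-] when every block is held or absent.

before: towers=[B/G/C; D; F/E] holding=A
pre[stack(A, D)]: holding(A) ok, clear(D) ok, A≠D ok
all met → apply stack(A, D)
after:  towers=[B/G/C; D/A; F/E] holding=-

towers=[B/G/C; D/A; F/E] holding=-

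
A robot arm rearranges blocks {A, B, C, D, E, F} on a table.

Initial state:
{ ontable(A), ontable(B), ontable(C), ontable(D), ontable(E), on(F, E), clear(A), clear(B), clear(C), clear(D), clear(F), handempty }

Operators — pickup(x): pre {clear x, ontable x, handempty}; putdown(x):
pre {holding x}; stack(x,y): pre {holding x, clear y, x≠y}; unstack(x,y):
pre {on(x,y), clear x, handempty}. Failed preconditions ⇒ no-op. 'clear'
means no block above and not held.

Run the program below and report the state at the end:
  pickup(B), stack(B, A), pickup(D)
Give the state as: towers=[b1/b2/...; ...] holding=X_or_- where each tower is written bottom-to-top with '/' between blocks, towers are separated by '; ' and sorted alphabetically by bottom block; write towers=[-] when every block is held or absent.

step 1 (pickup(B)): towers=[A; C; D; E/F] holding=B
step 2 (stack(B, A)): towers=[A/B; C; D; E/F] holding=-
step 3 (pickup(D)): towers=[A/B; C; E/F] holding=D

towers=[A/B; C; E/F] holding=D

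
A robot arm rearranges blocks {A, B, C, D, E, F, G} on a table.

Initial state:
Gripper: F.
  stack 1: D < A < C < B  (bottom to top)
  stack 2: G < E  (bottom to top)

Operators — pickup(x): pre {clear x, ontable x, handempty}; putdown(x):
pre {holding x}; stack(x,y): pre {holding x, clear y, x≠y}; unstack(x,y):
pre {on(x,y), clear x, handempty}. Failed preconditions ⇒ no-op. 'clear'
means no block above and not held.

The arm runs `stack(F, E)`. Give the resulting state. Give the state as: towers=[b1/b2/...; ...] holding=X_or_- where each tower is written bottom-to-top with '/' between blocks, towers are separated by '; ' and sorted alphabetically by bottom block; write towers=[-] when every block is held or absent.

before: towers=[D/A/C/B; G/E] holding=F
pre[stack(F, E)]: holding(F) ok, clear(E) ok, F≠E ok
all met → apply stack(F, E)
after:  towers=[D/A/C/B; G/E/F] holding=-

towers=[D/A/C/B; G/E/F] holding=-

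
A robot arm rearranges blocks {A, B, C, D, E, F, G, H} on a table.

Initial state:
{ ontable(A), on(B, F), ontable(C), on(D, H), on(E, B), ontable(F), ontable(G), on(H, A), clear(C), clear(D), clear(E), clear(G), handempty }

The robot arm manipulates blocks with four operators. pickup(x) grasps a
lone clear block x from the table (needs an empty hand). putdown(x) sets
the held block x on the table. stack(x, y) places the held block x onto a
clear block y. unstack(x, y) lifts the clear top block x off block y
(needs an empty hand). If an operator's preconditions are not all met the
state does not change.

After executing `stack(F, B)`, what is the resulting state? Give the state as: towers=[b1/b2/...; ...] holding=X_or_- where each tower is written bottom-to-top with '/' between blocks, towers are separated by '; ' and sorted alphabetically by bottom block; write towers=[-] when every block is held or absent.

towers=[A/H/D; C; F/B/E; G] holding=-

before: towers=[A/H/D; C; F/B/E; G] holding=-
pre[stack(F, B)]: holding(F) fail, clear(B) fail, F≠B ok
holding(F), clear(B) unmet → stack(F, B) is a no-op
after:  towers=[A/H/D; C; F/B/E; G] holding=-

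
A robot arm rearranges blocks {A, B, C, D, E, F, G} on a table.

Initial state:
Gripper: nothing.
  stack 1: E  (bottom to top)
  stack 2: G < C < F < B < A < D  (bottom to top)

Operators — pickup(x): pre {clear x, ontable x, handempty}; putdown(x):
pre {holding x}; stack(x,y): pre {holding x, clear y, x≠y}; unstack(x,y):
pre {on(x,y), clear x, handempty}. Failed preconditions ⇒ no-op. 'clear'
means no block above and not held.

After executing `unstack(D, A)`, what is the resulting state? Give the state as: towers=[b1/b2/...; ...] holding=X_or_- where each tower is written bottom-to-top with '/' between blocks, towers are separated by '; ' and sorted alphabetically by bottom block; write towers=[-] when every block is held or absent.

towers=[E; G/C/F/B/A] holding=D

before: towers=[E; G/C/F/B/A/D] holding=-
pre[unstack(D, A)]: on(D,A) ✓, clear(D) ✓, handempty ✓
all met → apply unstack(D, A)
after:  towers=[E; G/C/F/B/A] holding=D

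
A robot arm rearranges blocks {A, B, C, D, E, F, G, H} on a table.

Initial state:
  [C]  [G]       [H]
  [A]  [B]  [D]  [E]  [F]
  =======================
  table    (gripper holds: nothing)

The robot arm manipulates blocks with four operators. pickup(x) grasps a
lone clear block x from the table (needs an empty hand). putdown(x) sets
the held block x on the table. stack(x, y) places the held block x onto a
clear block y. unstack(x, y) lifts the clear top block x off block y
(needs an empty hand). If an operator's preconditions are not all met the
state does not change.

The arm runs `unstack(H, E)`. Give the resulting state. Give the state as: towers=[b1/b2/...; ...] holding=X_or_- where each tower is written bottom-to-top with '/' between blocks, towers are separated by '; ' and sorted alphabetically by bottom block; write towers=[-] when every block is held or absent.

towers=[A/C; B/G; D; E; F] holding=H

before: towers=[A/C; B/G; D; E/H; F] holding=-
pre[unstack(H, E)]: on(H,E) ✓, clear(H) ✓, handempty ✓
all met → apply unstack(H, E)
after:  towers=[A/C; B/G; D; E; F] holding=H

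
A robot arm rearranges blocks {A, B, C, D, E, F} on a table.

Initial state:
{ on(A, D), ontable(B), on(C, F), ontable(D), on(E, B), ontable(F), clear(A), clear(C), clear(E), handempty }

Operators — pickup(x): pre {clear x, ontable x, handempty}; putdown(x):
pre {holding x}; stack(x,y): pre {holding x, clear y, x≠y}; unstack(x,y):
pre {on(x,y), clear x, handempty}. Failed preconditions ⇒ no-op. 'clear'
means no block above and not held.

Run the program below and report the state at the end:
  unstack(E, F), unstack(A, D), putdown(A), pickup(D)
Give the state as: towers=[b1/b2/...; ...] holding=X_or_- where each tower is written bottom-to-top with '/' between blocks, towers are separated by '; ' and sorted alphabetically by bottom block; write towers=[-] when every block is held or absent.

towers=[A; B/E; F/C] holding=D

step 1 (unstack(E, F)) [no-op]: towers=[B/E; D/A; F/C] holding=-
step 2 (unstack(A, D)): towers=[B/E; D; F/C] holding=A
step 3 (putdown(A)): towers=[A; B/E; D; F/C] holding=-
step 4 (pickup(D)): towers=[A; B/E; F/C] holding=D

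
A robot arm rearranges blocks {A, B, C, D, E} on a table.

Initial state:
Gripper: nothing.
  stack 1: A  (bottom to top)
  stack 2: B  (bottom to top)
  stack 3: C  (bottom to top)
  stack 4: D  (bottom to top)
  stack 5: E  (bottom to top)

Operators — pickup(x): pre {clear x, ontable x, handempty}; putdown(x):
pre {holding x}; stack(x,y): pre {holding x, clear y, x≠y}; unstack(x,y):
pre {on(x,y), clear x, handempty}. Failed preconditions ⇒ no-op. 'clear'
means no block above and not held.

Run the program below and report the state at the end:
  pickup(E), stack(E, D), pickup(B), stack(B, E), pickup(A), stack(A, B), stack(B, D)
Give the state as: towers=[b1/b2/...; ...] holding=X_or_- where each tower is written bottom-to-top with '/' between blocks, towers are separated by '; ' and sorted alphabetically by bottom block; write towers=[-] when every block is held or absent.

step 1 (pickup(E)): towers=[A; B; C; D] holding=E
step 2 (stack(E, D)): towers=[A; B; C; D/E] holding=-
step 3 (pickup(B)): towers=[A; C; D/E] holding=B
step 4 (stack(B, E)): towers=[A; C; D/E/B] holding=-
step 5 (pickup(A)): towers=[C; D/E/B] holding=A
step 6 (stack(A, B)): towers=[C; D/E/B/A] holding=-
step 7 (stack(B, D)) [no-op]: towers=[C; D/E/B/A] holding=-

towers=[C; D/E/B/A] holding=-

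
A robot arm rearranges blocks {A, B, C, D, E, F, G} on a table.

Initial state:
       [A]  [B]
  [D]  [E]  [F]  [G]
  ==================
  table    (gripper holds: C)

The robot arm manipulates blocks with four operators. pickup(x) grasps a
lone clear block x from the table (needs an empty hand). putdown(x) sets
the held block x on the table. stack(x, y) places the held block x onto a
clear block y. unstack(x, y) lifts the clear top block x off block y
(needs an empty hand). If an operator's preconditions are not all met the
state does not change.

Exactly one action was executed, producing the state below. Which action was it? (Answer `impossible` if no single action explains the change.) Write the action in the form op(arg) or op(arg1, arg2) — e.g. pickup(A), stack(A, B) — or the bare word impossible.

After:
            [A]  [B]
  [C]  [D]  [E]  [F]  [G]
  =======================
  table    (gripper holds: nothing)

target: towers=[C; D; E/A; F/B; G] holding=-
        putdown(C) → towers=[C; D; E/A; F/B; G] holding=-  ← match
       stack(C, B) → towers=[D; E/A; F/B/C; G] holding=-
       stack(C, G) → towers=[D; E/A; F/B; G/C] holding=-
       stack(C, D) → towers=[D/C; E/A; F/B; G] holding=-
       stack(C, A) → towers=[D; E/A/C; F/B; G] holding=-

putdown(C)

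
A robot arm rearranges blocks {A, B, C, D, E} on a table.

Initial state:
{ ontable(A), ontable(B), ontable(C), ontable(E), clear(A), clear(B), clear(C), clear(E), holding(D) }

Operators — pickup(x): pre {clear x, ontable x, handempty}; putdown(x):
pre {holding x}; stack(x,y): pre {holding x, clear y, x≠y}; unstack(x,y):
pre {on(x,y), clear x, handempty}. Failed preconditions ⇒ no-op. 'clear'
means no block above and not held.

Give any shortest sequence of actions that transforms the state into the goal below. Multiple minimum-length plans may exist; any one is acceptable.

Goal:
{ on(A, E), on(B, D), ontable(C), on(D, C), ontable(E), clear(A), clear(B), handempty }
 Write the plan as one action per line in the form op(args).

stack(D, C)
pickup(B)
stack(B, D)
pickup(A)
stack(A, E)

step 1 (stack(D, C)): towers=[A; B; C/D; E] holding=-
step 2 (pickup(B)): towers=[A; C/D; E] holding=B
step 3 (stack(B, D)): towers=[A; C/D/B; E] holding=-
step 4 (pickup(A)): towers=[C/D/B; E] holding=A
step 5 (stack(A, E)): towers=[C/D/B; E/A] holding=-
goal check: towers=[C/D/B; E/A] holding=- — reached (length 5, optimal by BFS)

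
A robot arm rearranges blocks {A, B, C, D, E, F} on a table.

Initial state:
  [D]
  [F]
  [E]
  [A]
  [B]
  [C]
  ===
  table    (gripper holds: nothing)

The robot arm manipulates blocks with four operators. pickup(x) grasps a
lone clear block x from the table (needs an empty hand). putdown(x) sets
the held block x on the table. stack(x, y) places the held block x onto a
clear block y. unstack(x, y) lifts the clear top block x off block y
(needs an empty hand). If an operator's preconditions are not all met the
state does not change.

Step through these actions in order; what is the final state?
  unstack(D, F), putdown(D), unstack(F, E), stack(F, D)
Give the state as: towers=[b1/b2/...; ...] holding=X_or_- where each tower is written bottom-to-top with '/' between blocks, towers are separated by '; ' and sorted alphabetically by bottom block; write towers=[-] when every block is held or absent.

towers=[C/B/A/E; D/F] holding=-

step 1 (unstack(D, F)): towers=[C/B/A/E/F] holding=D
step 2 (putdown(D)): towers=[C/B/A/E/F; D] holding=-
step 3 (unstack(F, E)): towers=[C/B/A/E; D] holding=F
step 4 (stack(F, D)): towers=[C/B/A/E; D/F] holding=-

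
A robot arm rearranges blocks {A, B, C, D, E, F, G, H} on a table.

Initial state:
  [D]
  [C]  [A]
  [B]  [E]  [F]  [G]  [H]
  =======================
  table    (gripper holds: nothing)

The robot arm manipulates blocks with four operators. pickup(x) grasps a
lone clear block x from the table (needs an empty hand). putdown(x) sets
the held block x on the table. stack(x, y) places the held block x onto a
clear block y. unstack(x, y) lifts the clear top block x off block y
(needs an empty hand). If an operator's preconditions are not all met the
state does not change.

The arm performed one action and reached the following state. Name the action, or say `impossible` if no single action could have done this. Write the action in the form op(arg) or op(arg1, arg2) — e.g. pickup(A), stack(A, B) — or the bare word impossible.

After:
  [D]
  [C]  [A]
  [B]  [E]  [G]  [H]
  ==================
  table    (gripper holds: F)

pickup(F)

target: towers=[B/C/D; E/A; G; H] holding=F
         pickup(G) → towers=[B/C/D; E/A; F; H] holding=G
     unstack(A, E) → towers=[B/C/D; E; F; G; H] holding=A
         pickup(H) → towers=[B/C/D; E/A; F; G] holding=H
         pickup(F) → towers=[B/C/D; E/A; G; H] holding=F  ← match
     unstack(D, C) → towers=[B/C; E/A; F; G; H] holding=D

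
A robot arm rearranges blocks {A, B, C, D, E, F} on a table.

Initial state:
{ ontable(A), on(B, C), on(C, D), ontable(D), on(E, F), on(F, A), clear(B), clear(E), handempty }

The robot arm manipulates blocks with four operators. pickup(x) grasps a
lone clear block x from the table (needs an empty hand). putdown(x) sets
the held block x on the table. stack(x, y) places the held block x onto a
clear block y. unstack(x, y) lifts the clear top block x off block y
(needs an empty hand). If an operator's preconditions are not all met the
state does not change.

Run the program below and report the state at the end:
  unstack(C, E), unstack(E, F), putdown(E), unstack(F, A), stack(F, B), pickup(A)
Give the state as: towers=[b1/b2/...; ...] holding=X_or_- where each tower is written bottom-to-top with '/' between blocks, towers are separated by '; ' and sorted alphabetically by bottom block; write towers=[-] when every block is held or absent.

step 1 (unstack(C, E)) [no-op]: towers=[A/F/E; D/C/B] holding=-
step 2 (unstack(E, F)): towers=[A/F; D/C/B] holding=E
step 3 (putdown(E)): towers=[A/F; D/C/B; E] holding=-
step 4 (unstack(F, A)): towers=[A; D/C/B; E] holding=F
step 5 (stack(F, B)): towers=[A; D/C/B/F; E] holding=-
step 6 (pickup(A)): towers=[D/C/B/F; E] holding=A

towers=[D/C/B/F; E] holding=A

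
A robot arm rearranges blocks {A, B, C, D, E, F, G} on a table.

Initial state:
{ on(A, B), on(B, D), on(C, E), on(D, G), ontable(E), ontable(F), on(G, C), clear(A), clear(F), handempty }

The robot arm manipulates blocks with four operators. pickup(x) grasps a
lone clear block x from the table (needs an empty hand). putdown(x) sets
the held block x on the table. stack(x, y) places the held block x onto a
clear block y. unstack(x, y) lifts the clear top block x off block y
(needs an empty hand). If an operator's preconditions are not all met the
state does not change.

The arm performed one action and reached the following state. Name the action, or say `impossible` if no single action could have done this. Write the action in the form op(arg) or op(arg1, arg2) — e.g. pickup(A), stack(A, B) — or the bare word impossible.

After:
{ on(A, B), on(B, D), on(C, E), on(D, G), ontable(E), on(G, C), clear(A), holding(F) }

pickup(F)

target: towers=[E/C/G/D/B/A] holding=F
         pickup(F) → towers=[E/C/G/D/B/A] holding=F  ← match
     unstack(A, B) → towers=[E/C/G/D/B; F] holding=A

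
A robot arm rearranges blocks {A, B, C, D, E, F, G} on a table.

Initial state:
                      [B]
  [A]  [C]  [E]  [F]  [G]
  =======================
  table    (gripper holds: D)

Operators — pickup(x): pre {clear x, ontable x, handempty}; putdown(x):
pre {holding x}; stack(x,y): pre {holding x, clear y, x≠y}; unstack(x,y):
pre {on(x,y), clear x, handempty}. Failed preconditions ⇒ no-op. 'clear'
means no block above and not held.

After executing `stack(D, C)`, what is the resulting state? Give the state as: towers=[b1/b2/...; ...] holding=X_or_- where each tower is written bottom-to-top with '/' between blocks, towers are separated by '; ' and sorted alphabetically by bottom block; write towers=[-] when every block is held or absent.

before: towers=[A; C; E; F; G/B] holding=D
pre[stack(D, C)]: holding(D) ok, clear(C) ok, D≠C ok
all met → apply stack(D, C)
after:  towers=[A; C/D; E; F; G/B] holding=-

towers=[A; C/D; E; F; G/B] holding=-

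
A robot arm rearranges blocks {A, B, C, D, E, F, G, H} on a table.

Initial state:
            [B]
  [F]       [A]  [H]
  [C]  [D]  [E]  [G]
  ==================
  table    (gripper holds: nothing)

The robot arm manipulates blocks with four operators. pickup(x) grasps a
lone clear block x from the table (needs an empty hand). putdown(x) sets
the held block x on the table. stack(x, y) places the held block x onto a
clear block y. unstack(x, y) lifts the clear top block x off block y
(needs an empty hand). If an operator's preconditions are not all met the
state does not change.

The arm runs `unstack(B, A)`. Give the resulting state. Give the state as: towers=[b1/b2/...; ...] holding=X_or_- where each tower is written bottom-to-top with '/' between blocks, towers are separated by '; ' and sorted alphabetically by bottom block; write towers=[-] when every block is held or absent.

towers=[C/F; D; E/A; G/H] holding=B

before: towers=[C/F; D; E/A/B; G/H] holding=-
pre[unstack(B, A)]: on(B,A) ✓, clear(B) ✓, handempty ✓
all met → apply unstack(B, A)
after:  towers=[C/F; D; E/A; G/H] holding=B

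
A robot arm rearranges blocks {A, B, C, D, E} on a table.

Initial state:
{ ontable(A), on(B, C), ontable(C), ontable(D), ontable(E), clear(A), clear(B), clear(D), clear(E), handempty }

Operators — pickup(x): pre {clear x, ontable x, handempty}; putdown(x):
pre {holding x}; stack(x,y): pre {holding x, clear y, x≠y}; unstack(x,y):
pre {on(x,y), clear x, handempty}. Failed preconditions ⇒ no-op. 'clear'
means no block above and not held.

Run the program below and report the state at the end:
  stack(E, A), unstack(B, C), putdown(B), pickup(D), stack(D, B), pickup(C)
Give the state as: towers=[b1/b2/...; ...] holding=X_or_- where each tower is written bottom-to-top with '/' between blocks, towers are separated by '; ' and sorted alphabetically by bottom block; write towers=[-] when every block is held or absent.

step 1 (stack(E, A)) [no-op]: towers=[A; C/B; D; E] holding=-
step 2 (unstack(B, C)): towers=[A; C; D; E] holding=B
step 3 (putdown(B)): towers=[A; B; C; D; E] holding=-
step 4 (pickup(D)): towers=[A; B; C; E] holding=D
step 5 (stack(D, B)): towers=[A; B/D; C; E] holding=-
step 6 (pickup(C)): towers=[A; B/D; E] holding=C

towers=[A; B/D; E] holding=C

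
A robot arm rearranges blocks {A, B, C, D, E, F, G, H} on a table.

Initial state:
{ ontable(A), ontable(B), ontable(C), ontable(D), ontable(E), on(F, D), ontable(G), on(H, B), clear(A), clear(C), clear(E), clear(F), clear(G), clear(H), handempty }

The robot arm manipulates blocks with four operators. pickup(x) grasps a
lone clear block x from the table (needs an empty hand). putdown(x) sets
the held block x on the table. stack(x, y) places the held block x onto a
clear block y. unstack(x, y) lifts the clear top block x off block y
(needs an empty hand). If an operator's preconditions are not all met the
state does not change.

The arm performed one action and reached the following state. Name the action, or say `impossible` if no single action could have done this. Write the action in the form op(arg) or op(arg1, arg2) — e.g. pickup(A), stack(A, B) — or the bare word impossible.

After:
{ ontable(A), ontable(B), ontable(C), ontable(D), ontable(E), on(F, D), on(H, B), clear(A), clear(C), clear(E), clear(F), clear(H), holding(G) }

pickup(G)

target: towers=[A; B/H; C; D/F; E] holding=G
         pickup(G) → towers=[A; B/H; C; D/F; E] holding=G  ← match
         pickup(A) → towers=[B/H; C; D/F; E; G] holding=A
         pickup(E) → towers=[A; B/H; C; D/F; G] holding=E
     unstack(H, B) → towers=[A; B; C; D/F; E; G] holding=H
     unstack(F, D) → towers=[A; B/H; C; D; E; G] holding=F
         pickup(C) → towers=[A; B/H; D/F; E; G] holding=C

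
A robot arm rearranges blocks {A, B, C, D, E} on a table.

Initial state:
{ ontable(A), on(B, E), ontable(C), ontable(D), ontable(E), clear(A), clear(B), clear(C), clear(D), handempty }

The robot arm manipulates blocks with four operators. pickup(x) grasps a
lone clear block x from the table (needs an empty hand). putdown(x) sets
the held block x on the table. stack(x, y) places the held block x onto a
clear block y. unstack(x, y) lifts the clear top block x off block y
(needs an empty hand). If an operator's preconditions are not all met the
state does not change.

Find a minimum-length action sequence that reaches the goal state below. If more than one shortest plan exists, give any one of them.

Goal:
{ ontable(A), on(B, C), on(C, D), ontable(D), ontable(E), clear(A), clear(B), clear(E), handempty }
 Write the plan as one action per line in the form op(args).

step 1 (pickup(C)): towers=[A; D; E/B] holding=C
step 2 (stack(C, D)): towers=[A; D/C; E/B] holding=-
step 3 (unstack(B, E)): towers=[A; D/C; E] holding=B
step 4 (stack(B, C)): towers=[A; D/C/B; E] holding=-
goal check: towers=[A; D/C/B; E] holding=- — reached (length 4, optimal by BFS)

pickup(C)
stack(C, D)
unstack(B, E)
stack(B, C)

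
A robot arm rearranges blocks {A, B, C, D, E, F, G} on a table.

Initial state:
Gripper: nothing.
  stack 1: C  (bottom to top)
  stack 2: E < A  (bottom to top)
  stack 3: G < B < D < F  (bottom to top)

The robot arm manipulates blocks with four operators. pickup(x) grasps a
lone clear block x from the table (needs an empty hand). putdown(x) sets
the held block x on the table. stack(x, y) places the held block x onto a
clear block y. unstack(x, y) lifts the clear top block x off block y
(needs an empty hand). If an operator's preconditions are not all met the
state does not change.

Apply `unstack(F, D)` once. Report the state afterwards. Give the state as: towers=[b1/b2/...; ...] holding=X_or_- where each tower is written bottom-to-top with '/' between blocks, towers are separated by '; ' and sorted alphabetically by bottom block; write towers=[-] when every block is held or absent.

towers=[C; E/A; G/B/D] holding=F

before: towers=[C; E/A; G/B/D/F] holding=-
pre[unstack(F, D)]: on(F,D) ✓, clear(F) ✓, handempty ✓
all met → apply unstack(F, D)
after:  towers=[C; E/A; G/B/D] holding=F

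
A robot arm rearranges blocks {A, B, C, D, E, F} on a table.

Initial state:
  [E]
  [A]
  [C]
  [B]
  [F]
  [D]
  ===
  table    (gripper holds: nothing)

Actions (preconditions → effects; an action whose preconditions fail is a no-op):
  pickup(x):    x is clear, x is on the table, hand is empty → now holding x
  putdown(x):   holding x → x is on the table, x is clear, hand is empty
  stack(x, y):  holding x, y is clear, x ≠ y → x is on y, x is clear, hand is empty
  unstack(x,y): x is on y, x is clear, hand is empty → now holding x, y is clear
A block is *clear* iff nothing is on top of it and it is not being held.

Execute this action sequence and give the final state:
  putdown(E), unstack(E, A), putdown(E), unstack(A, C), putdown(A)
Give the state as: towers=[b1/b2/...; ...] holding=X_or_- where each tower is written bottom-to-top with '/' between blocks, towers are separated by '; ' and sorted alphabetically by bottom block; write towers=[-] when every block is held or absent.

towers=[A; D/F/B/C; E] holding=-

step 1 (putdown(E)) [no-op]: towers=[D/F/B/C/A/E] holding=-
step 2 (unstack(E, A)): towers=[D/F/B/C/A] holding=E
step 3 (putdown(E)): towers=[D/F/B/C/A; E] holding=-
step 4 (unstack(A, C)): towers=[D/F/B/C; E] holding=A
step 5 (putdown(A)): towers=[A; D/F/B/C; E] holding=-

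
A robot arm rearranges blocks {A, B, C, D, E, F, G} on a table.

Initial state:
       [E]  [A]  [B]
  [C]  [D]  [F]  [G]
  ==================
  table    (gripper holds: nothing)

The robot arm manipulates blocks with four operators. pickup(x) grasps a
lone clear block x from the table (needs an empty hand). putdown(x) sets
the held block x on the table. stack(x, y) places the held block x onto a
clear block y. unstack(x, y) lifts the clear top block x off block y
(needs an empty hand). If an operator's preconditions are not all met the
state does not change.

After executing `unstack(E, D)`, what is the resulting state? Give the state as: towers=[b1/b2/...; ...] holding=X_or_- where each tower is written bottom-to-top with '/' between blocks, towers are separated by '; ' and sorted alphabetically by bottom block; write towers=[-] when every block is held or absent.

before: towers=[C; D/E; F/A; G/B] holding=-
pre[unstack(E, D)]: on(E,D) yes, clear(E) yes, handempty yes
all met → apply unstack(E, D)
after:  towers=[C; D; F/A; G/B] holding=E

towers=[C; D; F/A; G/B] holding=E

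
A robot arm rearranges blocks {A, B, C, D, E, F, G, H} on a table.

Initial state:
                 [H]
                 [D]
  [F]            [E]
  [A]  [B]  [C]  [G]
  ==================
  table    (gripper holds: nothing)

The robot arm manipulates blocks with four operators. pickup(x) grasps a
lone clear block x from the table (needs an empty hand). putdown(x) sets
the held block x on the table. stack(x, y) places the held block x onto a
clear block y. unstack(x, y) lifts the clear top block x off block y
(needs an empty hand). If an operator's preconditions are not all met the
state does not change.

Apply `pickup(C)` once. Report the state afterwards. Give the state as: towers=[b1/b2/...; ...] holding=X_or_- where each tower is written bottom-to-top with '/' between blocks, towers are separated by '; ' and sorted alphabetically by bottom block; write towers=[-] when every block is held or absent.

before: towers=[A/F; B; C; G/E/D/H] holding=-
pre[pickup(C)]: clear(C) ok, ontable(C) ok, handempty ok
all met → apply pickup(C)
after:  towers=[A/F; B; G/E/D/H] holding=C

towers=[A/F; B; G/E/D/H] holding=C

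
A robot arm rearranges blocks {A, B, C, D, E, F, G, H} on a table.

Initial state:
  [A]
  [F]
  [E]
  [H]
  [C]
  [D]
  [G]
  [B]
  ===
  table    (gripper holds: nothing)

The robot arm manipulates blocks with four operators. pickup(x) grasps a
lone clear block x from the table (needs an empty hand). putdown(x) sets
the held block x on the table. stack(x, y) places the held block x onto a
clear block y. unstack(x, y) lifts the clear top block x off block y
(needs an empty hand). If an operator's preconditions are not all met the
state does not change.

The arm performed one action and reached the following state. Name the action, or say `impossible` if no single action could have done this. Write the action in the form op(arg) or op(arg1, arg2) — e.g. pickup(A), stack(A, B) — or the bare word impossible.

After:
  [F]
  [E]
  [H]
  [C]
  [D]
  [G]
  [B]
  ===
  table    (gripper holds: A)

unstack(A, F)

target: towers=[B/G/D/C/H/E/F] holding=A
     unstack(A, F) → towers=[B/G/D/C/H/E/F] holding=A  ← match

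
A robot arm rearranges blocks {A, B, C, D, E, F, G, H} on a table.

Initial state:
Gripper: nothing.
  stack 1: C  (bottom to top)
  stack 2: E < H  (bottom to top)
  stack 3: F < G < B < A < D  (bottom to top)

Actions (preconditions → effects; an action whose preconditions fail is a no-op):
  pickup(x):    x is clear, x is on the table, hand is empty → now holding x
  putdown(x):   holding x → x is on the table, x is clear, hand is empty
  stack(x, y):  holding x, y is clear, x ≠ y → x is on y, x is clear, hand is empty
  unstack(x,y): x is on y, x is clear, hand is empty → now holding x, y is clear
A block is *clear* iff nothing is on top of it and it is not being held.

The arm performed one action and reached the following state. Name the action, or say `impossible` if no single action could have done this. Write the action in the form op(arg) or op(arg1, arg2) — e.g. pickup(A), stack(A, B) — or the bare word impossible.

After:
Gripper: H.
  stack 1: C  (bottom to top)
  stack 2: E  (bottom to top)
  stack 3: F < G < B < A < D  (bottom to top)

target: towers=[C; E; F/G/B/A/D] holding=H
     unstack(H, E) → towers=[C; E; F/G/B/A/D] holding=H  ← match
     unstack(D, A) → towers=[C; E/H; F/G/B/A] holding=D
         pickup(C) → towers=[E/H; F/G/B/A/D] holding=C

unstack(H, E)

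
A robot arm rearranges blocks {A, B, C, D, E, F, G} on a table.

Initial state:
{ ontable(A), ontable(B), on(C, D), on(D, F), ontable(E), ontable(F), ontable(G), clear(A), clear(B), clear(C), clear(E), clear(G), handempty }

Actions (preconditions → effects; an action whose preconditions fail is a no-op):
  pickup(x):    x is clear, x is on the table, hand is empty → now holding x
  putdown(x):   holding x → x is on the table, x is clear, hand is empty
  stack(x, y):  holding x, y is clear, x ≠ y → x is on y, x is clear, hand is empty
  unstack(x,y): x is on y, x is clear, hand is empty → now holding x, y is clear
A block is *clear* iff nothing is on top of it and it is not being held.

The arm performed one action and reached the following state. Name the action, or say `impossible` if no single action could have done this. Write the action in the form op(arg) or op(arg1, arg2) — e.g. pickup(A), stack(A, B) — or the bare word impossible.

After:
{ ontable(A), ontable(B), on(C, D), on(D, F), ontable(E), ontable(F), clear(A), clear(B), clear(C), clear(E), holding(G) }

target: towers=[A; B; E; F/D/C] holding=G
         pickup(B) → towers=[A; E; F/D/C; G] holding=B
         pickup(G) → towers=[A; B; E; F/D/C] holding=G  ← match
         pickup(A) → towers=[B; E; F/D/C; G] holding=A
         pickup(E) → towers=[A; B; F/D/C; G] holding=E
     unstack(C, D) → towers=[A; B; E; F/D; G] holding=C

pickup(G)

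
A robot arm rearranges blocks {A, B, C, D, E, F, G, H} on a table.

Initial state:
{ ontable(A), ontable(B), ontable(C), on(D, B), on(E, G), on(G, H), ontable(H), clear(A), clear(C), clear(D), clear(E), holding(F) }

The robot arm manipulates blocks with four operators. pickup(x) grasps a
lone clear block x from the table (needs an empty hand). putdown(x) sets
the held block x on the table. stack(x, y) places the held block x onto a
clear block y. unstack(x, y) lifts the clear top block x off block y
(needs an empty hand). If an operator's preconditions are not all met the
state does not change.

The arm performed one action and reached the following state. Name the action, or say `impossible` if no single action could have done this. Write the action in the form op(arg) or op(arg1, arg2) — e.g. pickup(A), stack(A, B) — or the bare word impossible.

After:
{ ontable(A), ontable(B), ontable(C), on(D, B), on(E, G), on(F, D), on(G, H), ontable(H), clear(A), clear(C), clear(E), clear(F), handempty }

target: towers=[A; B/D/F; C; H/G/E] holding=-
        putdown(F) → towers=[A; B/D; C; F; H/G/E] holding=-
       stack(F, A) → towers=[A/F; B/D; C; H/G/E] holding=-
       stack(F, E) → towers=[A; B/D; C; H/G/E/F] holding=-
       stack(F, D) → towers=[A; B/D/F; C; H/G/E] holding=-  ← match
       stack(F, C) → towers=[A; B/D; C/F; H/G/E] holding=-

stack(F, D)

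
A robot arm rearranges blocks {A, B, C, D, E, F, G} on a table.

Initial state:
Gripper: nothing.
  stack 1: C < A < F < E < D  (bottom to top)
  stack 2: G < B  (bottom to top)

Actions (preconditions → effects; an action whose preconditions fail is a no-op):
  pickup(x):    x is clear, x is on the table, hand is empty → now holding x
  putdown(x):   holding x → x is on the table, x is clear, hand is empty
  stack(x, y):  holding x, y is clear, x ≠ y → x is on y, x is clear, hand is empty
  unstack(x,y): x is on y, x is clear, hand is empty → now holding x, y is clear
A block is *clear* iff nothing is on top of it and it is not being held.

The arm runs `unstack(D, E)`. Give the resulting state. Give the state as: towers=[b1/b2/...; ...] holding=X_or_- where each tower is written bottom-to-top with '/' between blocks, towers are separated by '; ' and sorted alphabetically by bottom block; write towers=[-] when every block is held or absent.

towers=[C/A/F/E; G/B] holding=D

before: towers=[C/A/F/E/D; G/B] holding=-
pre[unstack(D, E)]: on(D,E) ok, clear(D) ok, handempty ok
all met → apply unstack(D, E)
after:  towers=[C/A/F/E; G/B] holding=D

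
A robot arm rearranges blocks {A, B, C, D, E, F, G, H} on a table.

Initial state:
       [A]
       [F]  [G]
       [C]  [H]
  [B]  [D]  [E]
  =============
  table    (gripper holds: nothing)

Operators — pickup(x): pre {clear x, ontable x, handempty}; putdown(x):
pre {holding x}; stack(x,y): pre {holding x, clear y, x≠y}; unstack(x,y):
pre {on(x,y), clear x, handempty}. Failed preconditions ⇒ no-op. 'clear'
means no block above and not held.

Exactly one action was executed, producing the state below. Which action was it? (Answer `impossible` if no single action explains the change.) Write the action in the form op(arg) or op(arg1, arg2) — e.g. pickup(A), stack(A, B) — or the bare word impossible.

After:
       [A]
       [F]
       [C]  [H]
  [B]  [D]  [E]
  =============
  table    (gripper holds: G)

target: towers=[B; D/C/F/A; E/H] holding=G
     unstack(G, H) → towers=[B; D/C/F/A; E/H] holding=G  ← match
     unstack(A, F) → towers=[B; D/C/F; E/H/G] holding=A
         pickup(B) → towers=[D/C/F/A; E/H/G] holding=B

unstack(G, H)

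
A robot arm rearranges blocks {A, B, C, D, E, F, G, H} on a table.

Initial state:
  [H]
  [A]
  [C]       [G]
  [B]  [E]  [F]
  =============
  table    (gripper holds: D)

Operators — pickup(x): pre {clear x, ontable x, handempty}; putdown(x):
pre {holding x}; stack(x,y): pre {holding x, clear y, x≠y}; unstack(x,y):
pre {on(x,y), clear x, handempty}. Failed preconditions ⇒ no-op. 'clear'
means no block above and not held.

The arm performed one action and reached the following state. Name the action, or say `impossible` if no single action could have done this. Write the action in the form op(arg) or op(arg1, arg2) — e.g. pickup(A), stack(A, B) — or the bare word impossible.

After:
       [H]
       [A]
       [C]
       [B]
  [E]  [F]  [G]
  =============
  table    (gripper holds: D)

impossible

target: towers=[E; F/B/C/A/H; G] holding=D
        putdown(D) → towers=[B/C/A/H; D; E; F/G] holding=-
       stack(D, G) → towers=[B/C/A/H; E; F/G/D] holding=-
       stack(D, E) → towers=[B/C/A/H; E/D; F/G] holding=-
       stack(D, H) → towers=[B/C/A/H/D; E; F/G] holding=-
none of the 4 applicable actions match → impossible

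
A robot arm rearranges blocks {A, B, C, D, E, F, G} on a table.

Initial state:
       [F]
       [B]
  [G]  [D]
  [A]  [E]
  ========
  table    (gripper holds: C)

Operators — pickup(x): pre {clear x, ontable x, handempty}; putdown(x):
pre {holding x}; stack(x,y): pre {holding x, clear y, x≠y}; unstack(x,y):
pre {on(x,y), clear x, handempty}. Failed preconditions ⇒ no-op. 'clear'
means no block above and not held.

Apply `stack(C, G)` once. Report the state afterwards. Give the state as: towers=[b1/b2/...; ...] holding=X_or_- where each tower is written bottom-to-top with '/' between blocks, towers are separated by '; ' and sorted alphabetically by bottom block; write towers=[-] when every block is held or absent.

towers=[A/G/C; E/D/B/F] holding=-

before: towers=[A/G; E/D/B/F] holding=C
pre[stack(C, G)]: holding(C) yes, clear(G) yes, C≠G yes
all met → apply stack(C, G)
after:  towers=[A/G/C; E/D/B/F] holding=-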